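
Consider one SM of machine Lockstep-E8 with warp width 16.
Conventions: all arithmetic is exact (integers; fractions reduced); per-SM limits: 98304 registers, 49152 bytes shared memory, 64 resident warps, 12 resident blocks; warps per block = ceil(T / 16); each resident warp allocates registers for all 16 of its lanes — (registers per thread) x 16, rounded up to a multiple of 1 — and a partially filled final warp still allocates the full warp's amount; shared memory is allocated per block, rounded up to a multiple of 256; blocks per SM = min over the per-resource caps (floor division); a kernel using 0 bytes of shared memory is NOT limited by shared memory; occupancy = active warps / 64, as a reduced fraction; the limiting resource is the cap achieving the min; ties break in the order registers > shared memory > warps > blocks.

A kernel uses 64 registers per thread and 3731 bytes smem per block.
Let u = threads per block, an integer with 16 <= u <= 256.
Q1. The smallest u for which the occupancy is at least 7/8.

Answer: u = 65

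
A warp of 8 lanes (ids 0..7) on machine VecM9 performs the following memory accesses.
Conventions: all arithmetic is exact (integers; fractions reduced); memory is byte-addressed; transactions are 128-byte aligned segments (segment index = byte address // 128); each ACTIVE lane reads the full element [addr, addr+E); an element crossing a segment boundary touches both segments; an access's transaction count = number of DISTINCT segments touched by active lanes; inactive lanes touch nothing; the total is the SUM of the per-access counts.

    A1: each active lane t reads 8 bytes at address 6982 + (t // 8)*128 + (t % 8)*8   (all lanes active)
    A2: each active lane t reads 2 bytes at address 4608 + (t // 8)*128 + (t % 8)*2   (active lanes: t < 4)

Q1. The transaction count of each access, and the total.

A1: 2 transactions
A2: 1 transaction

Answer: 2,1; total 3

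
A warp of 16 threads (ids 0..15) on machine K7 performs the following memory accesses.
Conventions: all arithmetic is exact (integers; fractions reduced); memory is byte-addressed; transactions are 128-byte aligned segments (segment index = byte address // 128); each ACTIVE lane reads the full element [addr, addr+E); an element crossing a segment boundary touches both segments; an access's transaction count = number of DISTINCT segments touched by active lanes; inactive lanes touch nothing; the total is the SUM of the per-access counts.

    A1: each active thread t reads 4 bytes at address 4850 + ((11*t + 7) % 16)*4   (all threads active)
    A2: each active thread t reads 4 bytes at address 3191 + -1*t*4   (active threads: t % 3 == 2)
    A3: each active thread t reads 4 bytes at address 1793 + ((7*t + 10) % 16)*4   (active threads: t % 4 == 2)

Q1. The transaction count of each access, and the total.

A1: 2 transactions
A2: 1 transaction
A3: 1 transaction

Answer: 2,1,1; total 4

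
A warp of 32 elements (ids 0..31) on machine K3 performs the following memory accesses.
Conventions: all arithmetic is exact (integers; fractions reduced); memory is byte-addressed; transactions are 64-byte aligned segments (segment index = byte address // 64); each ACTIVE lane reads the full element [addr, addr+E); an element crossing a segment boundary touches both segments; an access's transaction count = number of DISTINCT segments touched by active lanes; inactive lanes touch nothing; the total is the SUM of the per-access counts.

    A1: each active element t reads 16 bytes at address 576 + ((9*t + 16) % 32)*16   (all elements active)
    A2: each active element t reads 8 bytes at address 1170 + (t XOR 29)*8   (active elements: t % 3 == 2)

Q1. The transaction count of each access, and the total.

A1: 8 transactions
A2: 5 transactions

Answer: 8,5; total 13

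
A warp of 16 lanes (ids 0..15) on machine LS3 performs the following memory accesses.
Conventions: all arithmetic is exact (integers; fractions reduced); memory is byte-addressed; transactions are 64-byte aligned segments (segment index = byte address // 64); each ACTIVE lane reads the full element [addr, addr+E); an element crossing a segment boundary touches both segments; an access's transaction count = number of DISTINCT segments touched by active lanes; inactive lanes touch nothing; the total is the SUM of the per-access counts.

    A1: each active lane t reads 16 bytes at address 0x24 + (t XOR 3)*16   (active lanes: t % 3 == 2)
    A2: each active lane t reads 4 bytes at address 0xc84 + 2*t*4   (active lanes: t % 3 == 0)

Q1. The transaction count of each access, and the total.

A1: 5 transactions
A2: 2 transactions

Answer: 5,2; total 7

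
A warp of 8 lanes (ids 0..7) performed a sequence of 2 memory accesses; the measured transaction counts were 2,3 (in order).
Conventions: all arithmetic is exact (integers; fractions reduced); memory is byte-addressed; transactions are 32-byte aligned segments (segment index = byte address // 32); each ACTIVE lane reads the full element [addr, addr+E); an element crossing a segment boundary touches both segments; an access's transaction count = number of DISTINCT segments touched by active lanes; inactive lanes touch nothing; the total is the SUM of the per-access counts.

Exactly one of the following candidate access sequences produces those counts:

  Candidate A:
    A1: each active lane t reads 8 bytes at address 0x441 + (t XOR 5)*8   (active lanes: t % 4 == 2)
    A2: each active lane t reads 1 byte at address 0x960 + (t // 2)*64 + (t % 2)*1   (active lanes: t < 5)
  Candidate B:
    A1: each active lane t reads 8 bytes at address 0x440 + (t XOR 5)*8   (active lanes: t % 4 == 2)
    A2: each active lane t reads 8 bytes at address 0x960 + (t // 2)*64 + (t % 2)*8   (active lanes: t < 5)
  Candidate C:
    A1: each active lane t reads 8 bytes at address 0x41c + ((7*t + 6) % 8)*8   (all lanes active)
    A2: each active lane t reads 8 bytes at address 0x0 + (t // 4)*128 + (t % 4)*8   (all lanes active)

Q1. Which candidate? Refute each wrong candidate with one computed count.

A: A1 gives 3 transactions, not 2
C: A1 gives 3 transactions, not 2
B: all counts match (2,3)

Answer: B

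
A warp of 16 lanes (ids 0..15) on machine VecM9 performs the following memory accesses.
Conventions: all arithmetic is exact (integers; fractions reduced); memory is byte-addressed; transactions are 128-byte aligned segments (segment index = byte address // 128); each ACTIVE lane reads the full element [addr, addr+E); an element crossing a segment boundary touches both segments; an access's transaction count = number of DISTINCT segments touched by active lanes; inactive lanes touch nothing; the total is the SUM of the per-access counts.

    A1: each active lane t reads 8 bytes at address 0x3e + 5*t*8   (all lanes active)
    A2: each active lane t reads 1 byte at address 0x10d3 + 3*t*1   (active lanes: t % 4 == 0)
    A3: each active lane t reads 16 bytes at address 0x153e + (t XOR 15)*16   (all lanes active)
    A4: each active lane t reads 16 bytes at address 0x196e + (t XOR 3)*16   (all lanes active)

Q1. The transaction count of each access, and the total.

A1: 6 transactions
A2: 1 transaction
A3: 3 transactions
A4: 3 transactions

Answer: 6,1,3,3; total 13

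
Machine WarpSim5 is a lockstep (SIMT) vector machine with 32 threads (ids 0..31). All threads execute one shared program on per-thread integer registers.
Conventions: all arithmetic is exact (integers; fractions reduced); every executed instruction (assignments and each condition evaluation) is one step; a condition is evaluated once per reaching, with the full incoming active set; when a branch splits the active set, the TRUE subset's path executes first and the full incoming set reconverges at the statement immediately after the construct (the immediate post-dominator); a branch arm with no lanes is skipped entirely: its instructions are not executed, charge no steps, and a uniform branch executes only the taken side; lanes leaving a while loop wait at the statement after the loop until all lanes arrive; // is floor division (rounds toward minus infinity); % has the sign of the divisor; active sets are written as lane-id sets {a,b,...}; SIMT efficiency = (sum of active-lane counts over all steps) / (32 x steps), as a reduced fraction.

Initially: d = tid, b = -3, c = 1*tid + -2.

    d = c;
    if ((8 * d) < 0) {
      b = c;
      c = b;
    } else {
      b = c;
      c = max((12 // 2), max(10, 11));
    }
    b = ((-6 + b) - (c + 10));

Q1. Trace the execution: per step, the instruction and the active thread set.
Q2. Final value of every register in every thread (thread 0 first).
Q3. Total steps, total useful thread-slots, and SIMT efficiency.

step 0: d <- c                       {0,1,2,3,4,5,6,7,8,9,10,11,12,13,14,15,16,17,18,19,20,21,22,23,24,25,26,27,28,29,30,31}
step 1: eval ((8 * d) < 0)           {0,1,2,3,4,5,6,7,8,9,10,11,12,13,14,15,16,17,18,19,20,21,22,23,24,25,26,27,28,29,30,31}
step 2: b <- c                       {0,1}
step 3: c <- b                       {0,1}
step 4: b <- c                       {2,3,4,5,6,7,8,9,10,11,12,13,14,15,16,17,18,19,20,21,22,23,24,25,26,27,28,29,30,31}
step 5: c <- max((12 // 2), max(10, 11)) {2,3,4,5,6,7,8,9,10,11,12,13,14,15,16,17,18,19,20,21,22,23,24,25,26,27,28,29,30,31}
step 6: b <- ((-6 + b) - (c + 10))   {0,1,2,3,4,5,6,7,8,9,10,11,12,13,14,15,16,17,18,19,20,21,22,23,24,25,26,27,28,29,30,31}

Answer: 7 steps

d: -2,-1,0,1,2,3,4,5,6,7,8,9,10,11,12,13,14,15,16,17,18,19,20,21,22,23,24,25,26,27,28,29
b: -16,-16,-27,-26,-25,-24,-23,-22,-21,-20,-19,-18,-17,-16,-15,-14,-13,-12,-11,-10,-9,-8,-7,-6,-5,-4,-3,-2,-1,0,1,2
c: -2,-1,11,11,11,11,11,11,11,11,11,11,11,11,11,11,11,11,11,11,11,11,11,11,11,11,11,11,11,11,11,11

steps = 7; useful = 160; efficiency = 160/224 = 5/7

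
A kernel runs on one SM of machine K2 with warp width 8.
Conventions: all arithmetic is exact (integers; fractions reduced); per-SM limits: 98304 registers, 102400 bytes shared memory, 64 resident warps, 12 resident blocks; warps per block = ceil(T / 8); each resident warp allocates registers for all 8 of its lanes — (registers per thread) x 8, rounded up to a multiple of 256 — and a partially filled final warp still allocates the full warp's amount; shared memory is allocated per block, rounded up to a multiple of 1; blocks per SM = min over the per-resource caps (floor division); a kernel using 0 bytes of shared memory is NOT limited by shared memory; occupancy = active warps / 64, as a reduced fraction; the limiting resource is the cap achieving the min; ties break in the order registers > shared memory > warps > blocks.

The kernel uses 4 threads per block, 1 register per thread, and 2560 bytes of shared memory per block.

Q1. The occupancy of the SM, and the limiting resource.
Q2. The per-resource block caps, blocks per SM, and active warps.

Answer: occupancy 3/16, limited by blocks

registers: 384 blocks
shared memory: 40 blocks
warps: 64 blocks
blocks: 12 blocks

Answer: 12 blocks, 12 active warps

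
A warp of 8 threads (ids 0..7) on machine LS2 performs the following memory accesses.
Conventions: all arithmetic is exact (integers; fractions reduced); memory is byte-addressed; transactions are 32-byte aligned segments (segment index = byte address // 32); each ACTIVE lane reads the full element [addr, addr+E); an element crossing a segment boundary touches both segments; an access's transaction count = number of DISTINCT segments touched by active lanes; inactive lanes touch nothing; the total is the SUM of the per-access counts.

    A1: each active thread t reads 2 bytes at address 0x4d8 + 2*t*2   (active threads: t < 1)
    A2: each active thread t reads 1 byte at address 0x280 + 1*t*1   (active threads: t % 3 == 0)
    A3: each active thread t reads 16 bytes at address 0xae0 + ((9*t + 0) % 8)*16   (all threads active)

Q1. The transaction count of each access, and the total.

A1: 1 transaction
A2: 1 transaction
A3: 4 transactions

Answer: 1,1,4; total 6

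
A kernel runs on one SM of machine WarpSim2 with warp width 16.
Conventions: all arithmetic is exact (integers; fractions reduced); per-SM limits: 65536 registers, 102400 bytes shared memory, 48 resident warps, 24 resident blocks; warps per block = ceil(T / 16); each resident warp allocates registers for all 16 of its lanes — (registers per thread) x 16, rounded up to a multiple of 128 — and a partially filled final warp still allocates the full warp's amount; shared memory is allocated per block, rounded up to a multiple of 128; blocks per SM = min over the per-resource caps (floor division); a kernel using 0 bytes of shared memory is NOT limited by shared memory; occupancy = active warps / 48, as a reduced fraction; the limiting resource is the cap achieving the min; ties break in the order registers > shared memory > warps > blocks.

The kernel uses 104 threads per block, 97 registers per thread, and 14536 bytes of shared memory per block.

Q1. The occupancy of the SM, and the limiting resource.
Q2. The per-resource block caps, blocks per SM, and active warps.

Answer: occupancy 35/48, limited by registers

registers: 5 blocks
shared memory: 7 blocks
warps: 6 blocks
blocks: 24 blocks

Answer: 5 blocks, 35 active warps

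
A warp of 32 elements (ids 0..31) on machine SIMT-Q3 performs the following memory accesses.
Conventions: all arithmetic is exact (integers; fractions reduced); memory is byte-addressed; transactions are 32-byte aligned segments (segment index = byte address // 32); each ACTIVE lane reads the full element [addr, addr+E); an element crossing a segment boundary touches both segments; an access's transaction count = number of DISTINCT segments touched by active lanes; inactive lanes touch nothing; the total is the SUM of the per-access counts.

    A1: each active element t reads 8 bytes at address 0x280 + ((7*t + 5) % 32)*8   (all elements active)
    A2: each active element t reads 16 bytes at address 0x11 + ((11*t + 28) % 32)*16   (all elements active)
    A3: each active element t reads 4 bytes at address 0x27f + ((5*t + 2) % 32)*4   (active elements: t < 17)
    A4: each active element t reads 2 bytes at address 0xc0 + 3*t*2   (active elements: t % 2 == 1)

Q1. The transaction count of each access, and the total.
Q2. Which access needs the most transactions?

A1: 8 transactions
A2: 17 transactions
A3: 5 transactions
A4: 6 transactions

Answer: 8,17,5,6; total 36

Answer: A2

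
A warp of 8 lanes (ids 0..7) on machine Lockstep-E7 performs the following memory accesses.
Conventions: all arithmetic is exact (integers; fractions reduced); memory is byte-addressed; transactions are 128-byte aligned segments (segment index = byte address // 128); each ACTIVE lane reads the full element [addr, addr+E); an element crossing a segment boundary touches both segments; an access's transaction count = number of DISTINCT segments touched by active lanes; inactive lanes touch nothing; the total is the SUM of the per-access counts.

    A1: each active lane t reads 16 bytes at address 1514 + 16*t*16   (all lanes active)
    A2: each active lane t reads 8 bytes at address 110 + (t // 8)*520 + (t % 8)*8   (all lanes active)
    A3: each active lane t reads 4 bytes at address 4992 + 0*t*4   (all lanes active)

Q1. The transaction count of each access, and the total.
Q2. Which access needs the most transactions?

A1: 8 transactions
A2: 2 transactions
A3: 1 transaction

Answer: 8,2,1; total 11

Answer: A1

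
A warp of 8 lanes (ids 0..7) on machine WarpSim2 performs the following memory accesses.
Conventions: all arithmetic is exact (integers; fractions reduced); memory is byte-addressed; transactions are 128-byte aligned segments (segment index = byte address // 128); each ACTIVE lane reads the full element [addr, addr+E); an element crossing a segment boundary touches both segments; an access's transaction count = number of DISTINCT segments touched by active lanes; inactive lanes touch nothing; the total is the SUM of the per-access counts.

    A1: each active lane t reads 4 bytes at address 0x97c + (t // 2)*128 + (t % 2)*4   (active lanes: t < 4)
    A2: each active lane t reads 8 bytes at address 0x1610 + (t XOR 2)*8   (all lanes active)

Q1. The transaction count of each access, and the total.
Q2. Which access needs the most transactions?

A1: 3 transactions
A2: 1 transaction

Answer: 3,1; total 4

Answer: A1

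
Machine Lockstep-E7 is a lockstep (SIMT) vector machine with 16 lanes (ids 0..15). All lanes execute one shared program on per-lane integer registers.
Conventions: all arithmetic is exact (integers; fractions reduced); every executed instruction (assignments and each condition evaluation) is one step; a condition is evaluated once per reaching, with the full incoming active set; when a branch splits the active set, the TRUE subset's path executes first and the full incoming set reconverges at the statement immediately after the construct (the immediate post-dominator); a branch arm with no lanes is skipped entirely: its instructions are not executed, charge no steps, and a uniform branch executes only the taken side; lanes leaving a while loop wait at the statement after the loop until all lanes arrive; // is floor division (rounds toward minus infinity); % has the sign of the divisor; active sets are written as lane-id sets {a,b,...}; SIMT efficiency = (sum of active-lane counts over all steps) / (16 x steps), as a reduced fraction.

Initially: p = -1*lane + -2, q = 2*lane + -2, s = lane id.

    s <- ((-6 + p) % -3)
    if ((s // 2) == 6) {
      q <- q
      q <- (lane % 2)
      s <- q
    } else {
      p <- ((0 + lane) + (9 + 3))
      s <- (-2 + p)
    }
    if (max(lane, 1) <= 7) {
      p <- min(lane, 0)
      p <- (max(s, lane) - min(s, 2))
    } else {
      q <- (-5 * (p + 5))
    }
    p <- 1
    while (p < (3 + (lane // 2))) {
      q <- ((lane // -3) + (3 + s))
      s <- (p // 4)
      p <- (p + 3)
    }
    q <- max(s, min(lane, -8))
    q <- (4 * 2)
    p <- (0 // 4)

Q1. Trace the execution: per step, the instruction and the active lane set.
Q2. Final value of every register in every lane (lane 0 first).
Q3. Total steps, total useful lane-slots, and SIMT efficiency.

step 0: s <- ((-6 + p) % -3)         {0,1,2,3,4,5,6,7,8,9,10,11,12,13,14,15}
step 1: eval ((s // 2) == 6)         {0,1,2,3,4,5,6,7,8,9,10,11,12,13,14,15}
step 2: p <- ((0 + lane) + (9 + 3))  {0,1,2,3,4,5,6,7,8,9,10,11,12,13,14,15}
step 3: s <- (-2 + p)                {0,1,2,3,4,5,6,7,8,9,10,11,12,13,14,15}
step 4: eval (max(lane, 1) <= 7)     {0,1,2,3,4,5,6,7,8,9,10,11,12,13,14,15}
step 5: p <- min(lane, 0)            {0,1,2,3,4,5,6,7}
step 6: p <- (max(s, lane) - min(s, 2)) {0,1,2,3,4,5,6,7}
step 7: q <- (-5 * (p + 5))          {8,9,10,11,12,13,14,15}
step 8: p <- 1                       {0,1,2,3,4,5,6,7,8,9,10,11,12,13,14,15}
step 9: eval (p < (3 + (lane // 2))) {0,1,2,3,4,5,6,7,8,9,10,11,12,13,14,15}
step 10: q <- ((lane // -3) + (3 + s)) {0,1,2,3,4,5,6,7,8,9,10,11,12,13,14,15}
step 11: s <- (p // 4)                {0,1,2,3,4,5,6,7,8,9,10,11,12,13,14,15}
step 12: p <- (p + 3)                 {0,1,2,3,4,5,6,7,8,9,10,11,12,13,14,15}
step 13: eval (p < (3 + (lane // 2))) {0,1,2,3,4,5,6,7,8,9,10,11,12,13,14,15}
step 14: q <- ((lane // -3) + (3 + s)) {4,5,6,7,8,9,10,11,12,13,14,15}
step 15: s <- (p // 4)                {4,5,6,7,8,9,10,11,12,13,14,15}
step 16: p <- (p + 3)                 {4,5,6,7,8,9,10,11,12,13,14,15}
step 17: eval (p < (3 + (lane // 2))) {4,5,6,7,8,9,10,11,12,13,14,15}
step 18: q <- ((lane // -3) + (3 + s)) {10,11,12,13,14,15}
step 19: s <- (p // 4)                {10,11,12,13,14,15}
step 20: p <- (p + 3)                 {10,11,12,13,14,15}
step 21: eval (p < (3 + (lane // 2))) {10,11,12,13,14,15}
step 22: q <- max(s, min(lane, -8))   {0,1,2,3,4,5,6,7,8,9,10,11,12,13,14,15}
step 23: q <- (4 * 2)                 {0,1,2,3,4,5,6,7,8,9,10,11,12,13,14,15}
step 24: p <- (0 // 4)                {0,1,2,3,4,5,6,7,8,9,10,11,12,13,14,15}

Answer: 25 steps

p: 0,0,0,0,0,0,0,0,0,0,0,0,0,0,0,0
q: 8,8,8,8,8,8,8,8,8,8,8,8,8,8,8,8
s: 0,0,0,0,1,1,1,1,1,1,1,1,1,1,1,1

steps = 25; useful = 320; efficiency = 320/400 = 4/5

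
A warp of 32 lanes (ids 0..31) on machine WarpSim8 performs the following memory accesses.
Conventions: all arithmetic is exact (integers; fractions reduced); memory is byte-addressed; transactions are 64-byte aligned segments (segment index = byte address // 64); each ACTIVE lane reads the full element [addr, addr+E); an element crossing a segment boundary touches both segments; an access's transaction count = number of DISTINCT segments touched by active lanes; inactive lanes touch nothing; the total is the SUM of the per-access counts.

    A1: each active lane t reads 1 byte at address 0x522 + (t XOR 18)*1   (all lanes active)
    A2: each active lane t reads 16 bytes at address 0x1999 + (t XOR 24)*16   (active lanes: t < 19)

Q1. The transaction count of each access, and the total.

A1: 2 transactions
A2: 7 transactions

Answer: 2,7; total 9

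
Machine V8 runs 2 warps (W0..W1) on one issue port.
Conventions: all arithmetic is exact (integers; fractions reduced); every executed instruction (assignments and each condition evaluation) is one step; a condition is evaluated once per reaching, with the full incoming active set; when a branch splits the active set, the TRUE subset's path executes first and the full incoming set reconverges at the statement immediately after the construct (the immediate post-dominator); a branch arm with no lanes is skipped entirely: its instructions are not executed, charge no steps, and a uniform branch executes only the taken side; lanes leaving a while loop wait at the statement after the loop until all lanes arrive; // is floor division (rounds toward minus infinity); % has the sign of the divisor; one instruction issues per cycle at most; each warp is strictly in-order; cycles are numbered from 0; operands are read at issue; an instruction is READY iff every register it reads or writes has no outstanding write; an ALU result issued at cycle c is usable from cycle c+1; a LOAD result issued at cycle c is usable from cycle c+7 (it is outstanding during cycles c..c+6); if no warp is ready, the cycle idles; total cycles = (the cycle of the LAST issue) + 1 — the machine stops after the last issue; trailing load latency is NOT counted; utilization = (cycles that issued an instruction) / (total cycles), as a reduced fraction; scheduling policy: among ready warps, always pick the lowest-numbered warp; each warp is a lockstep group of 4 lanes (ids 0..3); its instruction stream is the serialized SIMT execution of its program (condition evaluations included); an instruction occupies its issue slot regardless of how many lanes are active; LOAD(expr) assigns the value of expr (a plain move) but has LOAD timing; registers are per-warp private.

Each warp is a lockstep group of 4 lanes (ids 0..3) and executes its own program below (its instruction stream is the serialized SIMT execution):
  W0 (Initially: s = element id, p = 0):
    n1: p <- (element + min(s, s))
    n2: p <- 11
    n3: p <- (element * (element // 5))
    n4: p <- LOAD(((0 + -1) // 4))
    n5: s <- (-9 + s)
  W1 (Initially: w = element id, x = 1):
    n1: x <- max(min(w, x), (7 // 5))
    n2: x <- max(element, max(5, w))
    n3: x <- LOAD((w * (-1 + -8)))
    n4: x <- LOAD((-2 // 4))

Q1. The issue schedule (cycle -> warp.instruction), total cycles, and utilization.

cycle 0: W0.I0
cycle 1: W0.I1
cycle 2: W0.I2
cycle 3: W0.I3
cycle 4: W0.I4
cycle 5: W1.I0
cycle 6: W1.I1
cycle 7: W1.I2
cycle 8: idle
cycle 9: idle
cycle 10: idle
cycle 11: idle
cycle 12: idle
cycle 13: idle
cycle 14: W1.I3

Answer: 15 cycles, utilization 3/5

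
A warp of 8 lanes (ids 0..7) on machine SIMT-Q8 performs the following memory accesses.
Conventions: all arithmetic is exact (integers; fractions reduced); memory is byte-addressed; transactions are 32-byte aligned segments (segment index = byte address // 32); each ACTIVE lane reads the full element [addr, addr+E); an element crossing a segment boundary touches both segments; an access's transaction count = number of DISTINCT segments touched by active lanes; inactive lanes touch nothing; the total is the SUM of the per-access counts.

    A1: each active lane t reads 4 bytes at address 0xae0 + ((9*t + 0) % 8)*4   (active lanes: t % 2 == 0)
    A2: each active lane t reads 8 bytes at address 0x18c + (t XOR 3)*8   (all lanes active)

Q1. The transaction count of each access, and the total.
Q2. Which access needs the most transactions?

A1: 1 transaction
A2: 3 transactions

Answer: 1,3; total 4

Answer: A2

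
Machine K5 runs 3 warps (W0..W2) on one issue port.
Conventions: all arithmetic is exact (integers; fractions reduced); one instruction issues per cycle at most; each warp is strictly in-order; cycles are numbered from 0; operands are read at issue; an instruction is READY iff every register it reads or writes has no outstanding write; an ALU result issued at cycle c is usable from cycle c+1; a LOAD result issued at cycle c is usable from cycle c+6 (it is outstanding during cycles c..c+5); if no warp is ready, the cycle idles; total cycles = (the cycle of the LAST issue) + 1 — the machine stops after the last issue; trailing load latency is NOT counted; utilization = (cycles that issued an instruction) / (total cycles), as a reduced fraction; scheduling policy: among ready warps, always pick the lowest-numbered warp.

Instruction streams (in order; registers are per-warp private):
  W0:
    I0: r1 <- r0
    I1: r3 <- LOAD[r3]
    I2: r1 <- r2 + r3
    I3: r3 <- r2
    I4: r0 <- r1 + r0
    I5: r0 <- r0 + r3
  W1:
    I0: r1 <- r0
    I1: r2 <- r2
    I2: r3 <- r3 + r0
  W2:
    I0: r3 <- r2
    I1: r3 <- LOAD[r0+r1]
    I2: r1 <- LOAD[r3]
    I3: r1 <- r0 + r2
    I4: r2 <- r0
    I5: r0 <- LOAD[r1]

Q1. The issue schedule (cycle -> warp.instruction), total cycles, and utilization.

cycle 0: W0.I0
cycle 1: W0.I1
cycle 2: W1.I0
cycle 3: W1.I1
cycle 4: W1.I2
cycle 5: W2.I0
cycle 6: W2.I1
cycle 7: W0.I2
cycle 8: W0.I3
cycle 9: W0.I4
cycle 10: W0.I5
cycle 11: idle
cycle 12: W2.I2
cycle 13: idle
cycle 14: idle
cycle 15: idle
cycle 16: idle
cycle 17: idle
cycle 18: W2.I3
cycle 19: W2.I4
cycle 20: W2.I5

Answer: 21 cycles, utilization 5/7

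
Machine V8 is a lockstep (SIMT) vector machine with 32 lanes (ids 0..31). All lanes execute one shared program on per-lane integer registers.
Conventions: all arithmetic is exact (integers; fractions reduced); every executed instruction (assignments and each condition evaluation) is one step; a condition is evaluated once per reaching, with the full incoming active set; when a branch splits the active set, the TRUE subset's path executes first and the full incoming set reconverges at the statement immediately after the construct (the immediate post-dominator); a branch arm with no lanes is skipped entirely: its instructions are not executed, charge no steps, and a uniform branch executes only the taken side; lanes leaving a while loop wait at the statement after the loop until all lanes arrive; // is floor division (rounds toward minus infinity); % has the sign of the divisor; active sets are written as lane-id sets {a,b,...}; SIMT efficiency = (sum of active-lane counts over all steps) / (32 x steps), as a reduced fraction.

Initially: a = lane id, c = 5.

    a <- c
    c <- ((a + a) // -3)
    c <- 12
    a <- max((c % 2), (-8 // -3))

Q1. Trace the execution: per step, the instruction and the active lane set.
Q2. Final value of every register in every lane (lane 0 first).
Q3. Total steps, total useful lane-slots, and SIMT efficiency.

step 0: a <- c                       {0,1,2,3,4,5,6,7,8,9,10,11,12,13,14,15,16,17,18,19,20,21,22,23,24,25,26,27,28,29,30,31}
step 1: c <- ((a + a) // -3)         {0,1,2,3,4,5,6,7,8,9,10,11,12,13,14,15,16,17,18,19,20,21,22,23,24,25,26,27,28,29,30,31}
step 2: c <- 12                      {0,1,2,3,4,5,6,7,8,9,10,11,12,13,14,15,16,17,18,19,20,21,22,23,24,25,26,27,28,29,30,31}
step 3: a <- max((c % 2), (-8 // -3)) {0,1,2,3,4,5,6,7,8,9,10,11,12,13,14,15,16,17,18,19,20,21,22,23,24,25,26,27,28,29,30,31}

Answer: 4 steps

a: 2,2,2,2,2,2,2,2,2,2,2,2,2,2,2,2,2,2,2,2,2,2,2,2,2,2,2,2,2,2,2,2
c: 12,12,12,12,12,12,12,12,12,12,12,12,12,12,12,12,12,12,12,12,12,12,12,12,12,12,12,12,12,12,12,12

steps = 4; useful = 128; efficiency = 128/128 = 1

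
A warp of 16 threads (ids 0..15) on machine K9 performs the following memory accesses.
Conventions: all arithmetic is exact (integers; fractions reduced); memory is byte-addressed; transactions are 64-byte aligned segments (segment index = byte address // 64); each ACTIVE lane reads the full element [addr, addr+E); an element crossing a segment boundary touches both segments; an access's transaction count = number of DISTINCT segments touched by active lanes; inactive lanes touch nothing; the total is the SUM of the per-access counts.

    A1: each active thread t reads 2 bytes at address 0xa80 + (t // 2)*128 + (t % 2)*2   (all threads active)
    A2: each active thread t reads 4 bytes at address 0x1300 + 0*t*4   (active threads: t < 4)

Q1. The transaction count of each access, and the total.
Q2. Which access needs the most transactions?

A1: 8 transactions
A2: 1 transaction

Answer: 8,1; total 9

Answer: A1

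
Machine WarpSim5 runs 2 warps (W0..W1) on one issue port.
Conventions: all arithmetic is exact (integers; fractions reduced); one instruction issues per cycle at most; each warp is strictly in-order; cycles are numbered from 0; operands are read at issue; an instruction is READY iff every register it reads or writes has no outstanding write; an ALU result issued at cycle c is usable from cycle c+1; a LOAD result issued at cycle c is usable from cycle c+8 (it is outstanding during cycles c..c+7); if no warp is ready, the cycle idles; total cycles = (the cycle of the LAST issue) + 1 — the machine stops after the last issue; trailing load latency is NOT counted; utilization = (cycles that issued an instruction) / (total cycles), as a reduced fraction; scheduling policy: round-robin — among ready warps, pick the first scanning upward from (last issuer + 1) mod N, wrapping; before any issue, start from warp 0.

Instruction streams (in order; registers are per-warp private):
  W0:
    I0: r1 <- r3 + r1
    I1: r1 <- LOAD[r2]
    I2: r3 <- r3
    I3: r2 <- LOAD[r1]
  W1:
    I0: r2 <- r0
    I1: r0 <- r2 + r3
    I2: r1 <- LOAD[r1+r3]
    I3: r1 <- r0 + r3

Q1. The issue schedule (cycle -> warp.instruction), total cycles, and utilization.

cycle 0: W0.I0
cycle 1: W1.I0
cycle 2: W0.I1
cycle 3: W1.I1
cycle 4: W0.I2
cycle 5: W1.I2
cycle 6: idle
cycle 7: idle
cycle 8: idle
cycle 9: idle
cycle 10: W0.I3
cycle 11: idle
cycle 12: idle
cycle 13: W1.I3

Answer: 14 cycles, utilization 4/7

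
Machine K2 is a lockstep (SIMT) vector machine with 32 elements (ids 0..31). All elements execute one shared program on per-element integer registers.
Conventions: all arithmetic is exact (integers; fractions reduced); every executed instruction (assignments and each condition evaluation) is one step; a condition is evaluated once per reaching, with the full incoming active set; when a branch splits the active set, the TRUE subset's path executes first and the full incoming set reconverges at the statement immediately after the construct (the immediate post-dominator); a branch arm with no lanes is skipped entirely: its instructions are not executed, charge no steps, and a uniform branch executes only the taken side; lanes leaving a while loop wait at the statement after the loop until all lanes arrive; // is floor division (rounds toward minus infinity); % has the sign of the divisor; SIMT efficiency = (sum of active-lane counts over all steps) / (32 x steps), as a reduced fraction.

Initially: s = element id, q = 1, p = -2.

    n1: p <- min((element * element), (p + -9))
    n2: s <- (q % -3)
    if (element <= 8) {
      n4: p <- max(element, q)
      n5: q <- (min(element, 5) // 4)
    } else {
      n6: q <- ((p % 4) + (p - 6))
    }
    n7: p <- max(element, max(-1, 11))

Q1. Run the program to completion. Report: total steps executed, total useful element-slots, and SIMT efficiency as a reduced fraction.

Answer: 7 steps, 169 useful, 169/224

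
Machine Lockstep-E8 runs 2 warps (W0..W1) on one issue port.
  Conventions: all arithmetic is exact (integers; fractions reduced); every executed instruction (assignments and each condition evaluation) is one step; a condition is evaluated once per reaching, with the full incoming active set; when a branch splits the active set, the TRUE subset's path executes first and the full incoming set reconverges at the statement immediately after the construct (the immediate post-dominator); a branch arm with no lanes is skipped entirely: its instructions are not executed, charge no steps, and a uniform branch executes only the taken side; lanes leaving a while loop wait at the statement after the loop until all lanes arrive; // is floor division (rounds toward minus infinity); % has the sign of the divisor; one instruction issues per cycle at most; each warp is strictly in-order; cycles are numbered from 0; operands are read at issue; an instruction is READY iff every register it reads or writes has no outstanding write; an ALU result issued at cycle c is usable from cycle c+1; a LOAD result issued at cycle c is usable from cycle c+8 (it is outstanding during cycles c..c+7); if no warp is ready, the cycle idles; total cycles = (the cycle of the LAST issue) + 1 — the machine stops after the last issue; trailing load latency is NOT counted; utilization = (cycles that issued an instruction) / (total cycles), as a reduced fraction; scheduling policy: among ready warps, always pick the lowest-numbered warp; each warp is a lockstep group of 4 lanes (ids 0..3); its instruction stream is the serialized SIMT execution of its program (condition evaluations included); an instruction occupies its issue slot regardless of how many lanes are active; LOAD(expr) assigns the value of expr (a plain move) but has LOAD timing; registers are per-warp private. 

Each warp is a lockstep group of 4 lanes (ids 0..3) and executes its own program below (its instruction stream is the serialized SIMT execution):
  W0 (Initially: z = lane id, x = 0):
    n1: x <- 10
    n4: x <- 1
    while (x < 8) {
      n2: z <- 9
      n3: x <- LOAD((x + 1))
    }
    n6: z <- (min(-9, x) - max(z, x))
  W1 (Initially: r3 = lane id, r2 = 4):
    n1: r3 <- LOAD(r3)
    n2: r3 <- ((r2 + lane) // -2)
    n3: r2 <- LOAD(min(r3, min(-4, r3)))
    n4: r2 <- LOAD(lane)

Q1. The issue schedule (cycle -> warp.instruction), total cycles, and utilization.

cycle 0: W0.I0
cycle 1: W0.I1
cycle 2: W0.I2
cycle 3: W0.I3
cycle 4: W0.I4
cycle 5: W1.I0
cycle 6: idle
cycle 7: idle
cycle 8: idle
cycle 9: idle
cycle 10: idle
cycle 11: idle
cycle 12: W0.I5
cycle 13: W0.I6
cycle 14: W0.I7
cycle 15: W1.I1
cycle 16: W1.I2
cycle 17: idle
cycle 18: idle
cycle 19: idle
cycle 20: idle
cycle 21: idle
cycle 22: W0.I8
cycle 23: W0.I9
cycle 24: W0.I10
cycle 25: W1.I3
cycle 26: idle
cycle 27: idle
cycle 28: idle
cycle 29: idle
cycle 30: idle
cycle 31: idle
cycle 32: W0.I11
cycle 33: W0.I12
cycle 34: W0.I13
cycle 35: idle
cycle 36: idle
cycle 37: idle
cycle 38: idle
cycle 39: idle
cycle 40: idle
cycle 41: idle
cycle 42: W0.I14
cycle 43: W0.I15
cycle 44: W0.I16
cycle 45: idle
cycle 46: idle
cycle 47: idle
cycle 48: idle
cycle 49: idle
cycle 50: idle
cycle 51: idle
cycle 52: W0.I17
cycle 53: W0.I18
cycle 54: W0.I19
cycle 55: idle
cycle 56: idle
cycle 57: idle
cycle 58: idle
cycle 59: idle
cycle 60: idle
cycle 61: idle
cycle 62: W0.I20
cycle 63: W0.I21
cycle 64: W0.I22
cycle 65: idle
cycle 66: idle
cycle 67: idle
cycle 68: idle
cycle 69: idle
cycle 70: idle
cycle 71: idle
cycle 72: W0.I23
cycle 73: W0.I24

Answer: 74 cycles, utilization 29/74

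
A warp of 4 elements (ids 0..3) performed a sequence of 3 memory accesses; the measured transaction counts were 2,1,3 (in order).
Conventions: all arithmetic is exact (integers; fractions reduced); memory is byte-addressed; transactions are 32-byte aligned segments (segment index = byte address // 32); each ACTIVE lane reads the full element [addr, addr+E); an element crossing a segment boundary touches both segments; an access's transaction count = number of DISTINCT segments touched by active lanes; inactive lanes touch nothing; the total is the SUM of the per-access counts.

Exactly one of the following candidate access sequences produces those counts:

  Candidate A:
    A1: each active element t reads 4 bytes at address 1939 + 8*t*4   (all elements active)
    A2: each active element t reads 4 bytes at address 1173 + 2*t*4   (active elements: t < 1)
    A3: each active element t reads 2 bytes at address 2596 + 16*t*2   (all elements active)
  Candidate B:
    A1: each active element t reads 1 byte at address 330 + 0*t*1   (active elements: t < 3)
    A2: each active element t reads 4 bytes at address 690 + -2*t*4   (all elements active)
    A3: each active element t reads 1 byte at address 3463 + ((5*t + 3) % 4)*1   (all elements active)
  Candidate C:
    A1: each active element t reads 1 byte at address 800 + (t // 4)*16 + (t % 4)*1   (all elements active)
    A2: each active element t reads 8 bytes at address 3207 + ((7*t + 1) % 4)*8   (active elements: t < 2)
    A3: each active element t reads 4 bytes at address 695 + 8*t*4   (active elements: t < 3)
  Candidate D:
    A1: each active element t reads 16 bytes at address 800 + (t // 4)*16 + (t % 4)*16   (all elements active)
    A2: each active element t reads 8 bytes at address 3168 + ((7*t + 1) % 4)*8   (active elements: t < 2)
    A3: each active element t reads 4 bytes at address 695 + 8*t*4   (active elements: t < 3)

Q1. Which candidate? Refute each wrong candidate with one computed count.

A: A1 gives 4 transactions, not 2
B: A1 gives 1 transaction, not 2
C: A1 gives 1 transaction, not 2
D: all counts match (2,1,3)

Answer: D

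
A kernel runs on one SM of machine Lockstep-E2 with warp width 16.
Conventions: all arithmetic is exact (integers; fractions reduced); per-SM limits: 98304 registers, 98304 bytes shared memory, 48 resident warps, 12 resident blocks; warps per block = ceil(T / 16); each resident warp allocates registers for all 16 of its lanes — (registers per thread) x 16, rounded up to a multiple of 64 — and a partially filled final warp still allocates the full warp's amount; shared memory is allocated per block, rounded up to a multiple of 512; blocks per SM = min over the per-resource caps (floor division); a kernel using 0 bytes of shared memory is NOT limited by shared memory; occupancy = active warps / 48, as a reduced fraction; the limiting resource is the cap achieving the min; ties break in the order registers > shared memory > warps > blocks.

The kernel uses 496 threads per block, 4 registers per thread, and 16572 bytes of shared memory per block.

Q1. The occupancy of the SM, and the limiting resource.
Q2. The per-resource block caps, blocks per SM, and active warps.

Answer: occupancy 31/48, limited by warps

registers: 49 blocks
shared memory: 5 blocks
warps: 1 block
blocks: 12 blocks

Answer: 1 block, 31 active warps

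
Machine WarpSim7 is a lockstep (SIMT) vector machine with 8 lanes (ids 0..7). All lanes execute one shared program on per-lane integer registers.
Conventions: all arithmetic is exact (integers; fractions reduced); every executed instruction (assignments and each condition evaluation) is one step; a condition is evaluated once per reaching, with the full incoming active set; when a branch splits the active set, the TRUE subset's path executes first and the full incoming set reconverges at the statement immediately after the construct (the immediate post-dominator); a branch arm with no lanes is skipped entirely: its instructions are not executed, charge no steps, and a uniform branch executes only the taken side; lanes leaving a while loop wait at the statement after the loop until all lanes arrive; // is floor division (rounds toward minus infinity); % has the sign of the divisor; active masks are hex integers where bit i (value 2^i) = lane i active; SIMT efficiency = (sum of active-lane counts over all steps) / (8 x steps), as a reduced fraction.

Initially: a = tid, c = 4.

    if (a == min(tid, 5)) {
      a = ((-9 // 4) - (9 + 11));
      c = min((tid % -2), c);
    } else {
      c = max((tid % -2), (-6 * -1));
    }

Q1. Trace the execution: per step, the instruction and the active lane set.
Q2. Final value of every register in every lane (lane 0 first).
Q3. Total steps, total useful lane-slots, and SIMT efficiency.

step 0: eval (a == min(tid, 5))      0xff
step 1: a <- ((-9 // 4) - (9 + 11))  0x3f
step 2: c <- min((tid % -2), c)      0x3f
step 3: c <- max((tid % -2), (-6 * -1)) 0xc0

Answer: 4 steps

a: -23,-23,-23,-23,-23,-23,6,7
c: 0,-1,0,-1,0,-1,6,6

steps = 4; useful = 22; efficiency = 22/32 = 11/16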